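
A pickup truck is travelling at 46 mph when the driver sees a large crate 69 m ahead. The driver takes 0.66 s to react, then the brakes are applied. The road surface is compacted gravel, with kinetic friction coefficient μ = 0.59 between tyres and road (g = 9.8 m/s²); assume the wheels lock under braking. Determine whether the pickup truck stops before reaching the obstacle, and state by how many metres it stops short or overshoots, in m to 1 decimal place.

Yes — it stops 18.9 m short of the obstacle

46 mph × 0.44704 = 20.5638 m/s.
a = μg = 0.59 × 9.8 = 5.782 m/s².
Reaction distance = 20.5638 × 0.66 = 13.572 m.
Braking distance = v²/(2a) = 422.870 / 11.564 = 36.568 m.
Total stopping distance = 13.572 + 36.568 = 50.140 m, vs 69 m available — it stops with 69 − 50.140 = 18.860 m to spare.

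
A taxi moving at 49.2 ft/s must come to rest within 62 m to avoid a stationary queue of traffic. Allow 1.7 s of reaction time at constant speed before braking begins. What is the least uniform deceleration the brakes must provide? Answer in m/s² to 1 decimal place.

Required deceleration ≈ 3.1 m/s²

49.2 ft/s × 0.3048 = 14.9962 m/s.
Distance covered during reaction = 14.9962 × 1.7 = 25.494 m.
Distance available for braking: 62 − 25.494 = 36.506 m.
v² = 2a·d ⇒ a = v²/(2d) = 14.9962² / (2 × 36.506) = 224.886 / 73.012 = 3.0801 m/s².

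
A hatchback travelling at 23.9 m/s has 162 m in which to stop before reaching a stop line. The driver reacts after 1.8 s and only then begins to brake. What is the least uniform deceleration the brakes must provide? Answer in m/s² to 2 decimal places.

Distance covered during reaction = 23.9000 × 1.8 = 43.020 m.
Distance available for braking: 162 − 43.020 = 118.980 m.
v² = 2a·d ⇒ a = v²/(2d) = 23.9000² / (2 × 118.980) = 571.210 / 237.960 = 2.4004 m/s².

Required deceleration ≈ 2.40 m/s²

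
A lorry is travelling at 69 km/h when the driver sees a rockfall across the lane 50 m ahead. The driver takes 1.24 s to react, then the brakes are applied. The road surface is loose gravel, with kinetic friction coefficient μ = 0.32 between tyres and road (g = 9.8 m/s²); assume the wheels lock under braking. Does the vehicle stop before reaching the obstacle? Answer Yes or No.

69 km/h ÷ 3.6 = 19.1667 m/s.
a = μg = 0.32 × 9.8 = 3.136 m/s².
Reaction distance = 19.1667 × 1.24 = 23.767 m.
Braking distance = v²/(2a) = 367.362 / 6.272 = 58.572 m.
Total stopping distance = 23.767 + 58.572 = 82.339 m, vs 50 m available — it cannot stop in time and overshoots by 82.339 − 50 = 32.339 m.

No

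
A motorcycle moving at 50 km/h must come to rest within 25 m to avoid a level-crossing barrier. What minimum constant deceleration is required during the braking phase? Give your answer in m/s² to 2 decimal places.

Required deceleration ≈ 3.86 m/s²

50 km/h ÷ 3.6 = 13.8889 m/s.
v² = 2a·d ⇒ a = v²/(2d) = 13.8889² / (2 × 25.000) = 192.902 / 50.000 = 3.8580 m/s².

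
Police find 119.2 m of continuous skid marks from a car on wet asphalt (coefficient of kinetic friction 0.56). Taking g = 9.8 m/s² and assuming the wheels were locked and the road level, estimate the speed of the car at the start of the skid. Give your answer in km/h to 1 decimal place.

Deceleration a = μg = 0.56 × 9.8 = 5.488 m/s².
v = √(2a·d) = √(2 × 5.488 × 119.2) = √1308.339 = 36.1710 m/s.
= 36.1710 × 3.6 = 130.216 km/h.

Initial speed ≈ 130.2 km/h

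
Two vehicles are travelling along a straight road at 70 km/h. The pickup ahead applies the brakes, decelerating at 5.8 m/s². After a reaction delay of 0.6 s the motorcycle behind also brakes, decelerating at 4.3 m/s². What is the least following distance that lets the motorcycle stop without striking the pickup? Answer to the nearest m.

70 km/h ÷ 3.6 = 19.4444 m/s.
Leader travels v²/(2a_L) = 378.085 / 11.600 = 32.594 m before stopping.
Follower covers v·t_r = 19.4444 × 0.6 = 11.667 m while reacting, then v²/(2a_F) = 378.085 / 8.600 = 43.963 m while braking, for a total of 11.667 + 43.963 = 55.630 m.
Since a_F ≤ a_L and the follower starts braking later, the follower is never slower than the leader, so the closest approach is when both have stopped.
Minimum gap = 55.630 − 32.594 = 23.036 m.

Minimum gap ≈ 23 m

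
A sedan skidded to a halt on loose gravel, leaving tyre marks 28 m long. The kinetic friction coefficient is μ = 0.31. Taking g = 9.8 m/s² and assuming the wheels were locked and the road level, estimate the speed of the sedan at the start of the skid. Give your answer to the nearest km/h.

Initial speed ≈ 47 km/h

Deceleration a = μg = 0.31 × 9.8 = 3.038 m/s².
v = √(2a·d) = √(2 × 3.038 × 28) = √170.128 = 13.0433 m/s.
= 13.0433 × 3.6 = 46.956 km/h.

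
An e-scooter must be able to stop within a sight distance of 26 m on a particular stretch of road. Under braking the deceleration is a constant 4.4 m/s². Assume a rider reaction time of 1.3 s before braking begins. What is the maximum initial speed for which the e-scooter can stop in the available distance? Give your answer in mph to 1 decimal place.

Maximum speed ≈ 23.4 mph

Stopping distance: v·t_r + v²/(2a) = 26 with t_r = 1.3 s and a = 4.400 m/s².
So v² + 11.440 v − 228.80 = 0.
Positive root: v = −a·t_r + √((a·t_r)² + 2a·d) = −5.720 + √(32.718 + 228.80) = 10.4515 m/s.
10.4515 m/s ÷ 0.44704 = 23.379 mph.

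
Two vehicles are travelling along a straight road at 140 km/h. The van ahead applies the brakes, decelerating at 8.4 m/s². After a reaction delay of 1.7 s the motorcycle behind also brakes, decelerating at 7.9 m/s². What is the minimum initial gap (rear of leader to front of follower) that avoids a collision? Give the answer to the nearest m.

140 km/h ÷ 3.6 = 38.8889 m/s.
Leader travels v²/(2a_L) = 1512.347 / 16.800 = 90.021 m before stopping.
Follower covers v·t_r = 38.8889 × 1.7 = 66.111 m while reacting, then v²/(2a_F) = 1512.347 / 15.800 = 95.718 m while braking, for a total of 66.111 + 95.718 = 161.829 m.
Since a_F ≤ a_L and the follower starts braking later, the follower is never slower than the leader, so the closest approach is when both have stopped.
Minimum gap = 161.829 − 90.021 = 71.808 m.

Minimum gap ≈ 72 m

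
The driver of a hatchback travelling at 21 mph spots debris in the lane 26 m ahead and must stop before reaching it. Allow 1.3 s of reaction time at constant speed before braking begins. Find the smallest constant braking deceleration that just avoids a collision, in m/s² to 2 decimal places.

Required deceleration ≈ 3.19 m/s²

21 mph × 0.44704 = 9.3878 m/s.
Distance covered during reaction = 9.3878 × 1.3 = 12.204 m.
Distance available for braking: 26 − 12.204 = 13.796 m.
v² = 2a·d ⇒ a = v²/(2d) = 9.3878² / (2 × 13.796) = 88.131 / 27.592 = 3.1941 m/s².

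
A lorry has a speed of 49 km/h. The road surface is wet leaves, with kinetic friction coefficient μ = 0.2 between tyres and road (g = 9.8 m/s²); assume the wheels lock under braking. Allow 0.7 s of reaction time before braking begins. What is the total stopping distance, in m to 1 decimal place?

49 km/h ÷ 3.6 = 13.6111 m/s.
a = μg = 0.2 × 9.8 = 1.960 m/s².
Reaction distance = v·t_r = 13.6111 × 0.7 = 9.528 m.
Braking distance = v²/(2a) = 13.6111² / (2 × 1.960) = 185.262 / 3.920 = 47.261 m.
Total = 9.528 + 47.261 = 56.789 m.

Total stopping distance ≈ 56.8 m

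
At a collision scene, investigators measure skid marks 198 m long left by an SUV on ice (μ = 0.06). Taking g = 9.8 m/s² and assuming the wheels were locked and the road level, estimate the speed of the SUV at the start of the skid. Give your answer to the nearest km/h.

Deceleration a = μg = 0.06 × 9.8 = 0.588 m/s².
v = √(2a·d) = √(2 × 0.588 × 198) = √232.848 = 15.2594 m/s.
= 15.2594 × 3.6 = 54.934 km/h.

Initial speed ≈ 55 km/h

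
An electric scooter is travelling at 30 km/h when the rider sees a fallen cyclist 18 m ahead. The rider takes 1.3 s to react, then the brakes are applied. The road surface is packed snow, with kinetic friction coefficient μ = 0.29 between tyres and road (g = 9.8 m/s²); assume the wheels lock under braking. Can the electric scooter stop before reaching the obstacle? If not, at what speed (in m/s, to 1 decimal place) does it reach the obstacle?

No — it strikes the obstacle at 5.4 m/s

30 km/h ÷ 3.6 = 8.3333 m/s.
a = μg = 0.29 × 9.8 = 2.842 m/s².
Reaction distance = 8.3333 × 1.3 = 10.833 m.
Braking distance needed to stop: v²/(2a) = 69.444 / 5.684 = 12.217 m, so total needed = 10.833 + 12.217 = 23.050 m > 18 m — it cannot stop.
Distance remaining when braking begins: 18 − 10.833 = 7.167 m.
v² = v₀² − 2a·d = 69.444 − 2 × 2.842 × 7.167 = 28.707 m²/s².
v = √28.707 = 5.358 m/s.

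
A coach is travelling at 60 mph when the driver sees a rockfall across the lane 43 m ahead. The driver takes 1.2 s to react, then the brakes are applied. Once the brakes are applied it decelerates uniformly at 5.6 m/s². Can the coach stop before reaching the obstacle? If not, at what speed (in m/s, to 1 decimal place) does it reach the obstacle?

No — it strikes the obstacle at 24.5 m/s

60 mph × 0.44704 = 26.8224 m/s.
Reaction distance = 26.8224 × 1.2 = 32.187 m.
Braking distance needed to stop: v²/(2a) = 719.441 / 11.200 = 64.236 m, so total needed = 32.187 + 64.236 = 96.423 m > 43 m — it cannot stop.
Distance remaining when braking begins: 43 − 32.187 = 10.813 m.
v² = v₀² − 2a·d = 719.441 − 2 × 5.600 × 10.813 = 598.335 m²/s².
v = √598.335 = 24.461 m/s.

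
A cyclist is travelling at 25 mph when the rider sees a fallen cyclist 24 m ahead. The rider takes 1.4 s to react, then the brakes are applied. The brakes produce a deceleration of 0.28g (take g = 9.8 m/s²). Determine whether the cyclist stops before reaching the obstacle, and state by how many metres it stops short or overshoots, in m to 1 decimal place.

No — it overshoots by 14.4 m

25 mph × 0.44704 = 11.1760 m/s.
a = 0.28 × 9.8 = 2.744 m/s².
Reaction distance = 11.1760 × 1.4 = 15.646 m.
Braking distance = v²/(2a) = 124.903 / 5.488 = 22.759 m.
Total stopping distance = 15.646 + 22.759 = 38.405 m, vs 24 m available — it cannot stop in time and overshoots by 38.405 − 24 = 14.405 m.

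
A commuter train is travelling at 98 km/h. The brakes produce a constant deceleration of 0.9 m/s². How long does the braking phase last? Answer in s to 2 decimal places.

98 km/h ÷ 3.6 = 27.2222 m/s.
Braking time = v/a = 27.2222 / 0.900 = 30.247 s.

Braking time ≈ 30.25 s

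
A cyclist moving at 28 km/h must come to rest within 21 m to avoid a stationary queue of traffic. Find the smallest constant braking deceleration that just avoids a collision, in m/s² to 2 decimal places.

28 km/h ÷ 3.6 = 7.7778 m/s.
v² = 2a·d ⇒ a = v²/(2d) = 7.7778² / (2 × 21.000) = 60.494 / 42.000 = 1.4403 m/s².

Required deceleration ≈ 1.44 m/s²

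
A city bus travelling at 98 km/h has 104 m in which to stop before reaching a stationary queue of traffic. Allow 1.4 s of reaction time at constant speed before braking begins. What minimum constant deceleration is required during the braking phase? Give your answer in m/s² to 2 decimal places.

98 km/h ÷ 3.6 = 27.2222 m/s.
Distance covered during reaction = 27.2222 × 1.4 = 38.111 m.
Distance available for braking: 104 − 38.111 = 65.889 m.
v² = 2a·d ⇒ a = v²/(2d) = 27.2222² / (2 × 65.889) = 741.048 / 131.778 = 5.6235 m/s².

Required deceleration ≈ 5.62 m/s²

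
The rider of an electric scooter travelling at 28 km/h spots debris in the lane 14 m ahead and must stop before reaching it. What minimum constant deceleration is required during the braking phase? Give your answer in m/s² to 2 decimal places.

Required deceleration ≈ 2.16 m/s²

28 km/h ÷ 3.6 = 7.7778 m/s.
v² = 2a·d ⇒ a = v²/(2d) = 7.7778² / (2 × 14.000) = 60.494 / 28.000 = 2.1605 m/s².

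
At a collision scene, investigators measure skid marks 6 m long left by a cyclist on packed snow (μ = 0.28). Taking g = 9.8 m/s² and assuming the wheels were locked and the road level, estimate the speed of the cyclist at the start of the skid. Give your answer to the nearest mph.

Deceleration a = μg = 0.28 × 9.8 = 2.744 m/s².
v = √(2a·d) = √(2 × 2.744 × 6) = √32.928 = 5.7383 m/s.
= 5.7383 ÷ 0.44704 = 12.836 mph.

Initial speed ≈ 13 mph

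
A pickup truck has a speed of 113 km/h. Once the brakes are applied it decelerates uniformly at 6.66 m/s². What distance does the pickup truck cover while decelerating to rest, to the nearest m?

113 km/h ÷ 3.6 = 31.3889 m/s.
Braking distance = v²/(2a) = 31.3889² / (2 × 6.660) = 985.263 / 13.320 = 73.969 m.

Braking distance ≈ 74 m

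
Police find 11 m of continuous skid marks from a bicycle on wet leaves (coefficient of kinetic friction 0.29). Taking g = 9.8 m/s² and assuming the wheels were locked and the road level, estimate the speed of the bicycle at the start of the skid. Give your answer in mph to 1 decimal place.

Initial speed ≈ 17.7 mph

Deceleration a = μg = 0.29 × 9.8 = 2.842 m/s².
v = √(2a·d) = √(2 × 2.842 × 11) = √62.524 = 7.9072 m/s.
= 7.9072 ÷ 0.44704 = 17.688 mph.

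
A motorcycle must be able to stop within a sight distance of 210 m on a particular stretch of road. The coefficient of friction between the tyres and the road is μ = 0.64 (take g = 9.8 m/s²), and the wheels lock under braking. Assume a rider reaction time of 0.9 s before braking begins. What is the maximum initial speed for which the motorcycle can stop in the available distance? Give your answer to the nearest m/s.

Maximum speed ≈ 46 m/s

a = μg = 0.64 × 9.8 = 6.272 m/s².
Stopping distance: v·t_r + v²/(2a) = 210 with t_r = 0.9 s and a = 6.272 m/s².
So v² + 11.290 v − 2634.24 = 0.
Positive root: v = −a·t_r + √((a·t_r)² + 2a·d) = −5.645 + √(31.866 + 2634.24) = 45.9893 m/s.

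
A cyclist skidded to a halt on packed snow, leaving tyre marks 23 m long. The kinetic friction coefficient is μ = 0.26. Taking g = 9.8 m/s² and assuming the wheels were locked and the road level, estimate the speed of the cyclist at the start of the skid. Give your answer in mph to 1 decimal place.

Deceleration a = μg = 0.26 × 9.8 = 2.548 m/s².
v = √(2a·d) = √(2 × 2.548 × 23) = √117.208 = 10.8263 m/s.
= 10.8263 ÷ 0.44704 = 24.218 mph.

Initial speed ≈ 24.2 mph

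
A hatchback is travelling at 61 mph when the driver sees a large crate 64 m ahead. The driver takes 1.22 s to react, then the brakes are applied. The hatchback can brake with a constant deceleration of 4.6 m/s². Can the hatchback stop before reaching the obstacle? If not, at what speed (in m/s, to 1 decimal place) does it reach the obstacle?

61 mph × 0.44704 = 27.2694 m/s.
Reaction distance = 27.2694 × 1.22 = 33.269 m.
Braking distance needed to stop: v²/(2a) = 743.620 / 9.200 = 80.828 m, so total needed = 33.269 + 80.828 = 114.097 m > 64 m — it cannot stop.
Distance remaining when braking begins: 64 − 33.269 = 30.731 m.
v² = v₀² − 2a·d = 743.620 − 2 × 4.600 × 30.731 = 460.895 m²/s².
v = √460.895 = 21.468 m/s.

No — it strikes the obstacle at 21.5 m/s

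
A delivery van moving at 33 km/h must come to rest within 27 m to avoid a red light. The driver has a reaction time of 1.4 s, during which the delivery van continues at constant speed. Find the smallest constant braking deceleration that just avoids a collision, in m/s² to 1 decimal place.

33 km/h ÷ 3.6 = 9.1667 m/s.
Distance covered during reaction = 9.1667 × 1.4 = 12.833 m.
Distance available for braking: 27 − 12.833 = 14.167 m.
v² = 2a·d ⇒ a = v²/(2d) = 9.1667² / (2 × 14.167) = 84.028 / 28.334 = 2.9656 m/s².

Required deceleration ≈ 3.0 m/s²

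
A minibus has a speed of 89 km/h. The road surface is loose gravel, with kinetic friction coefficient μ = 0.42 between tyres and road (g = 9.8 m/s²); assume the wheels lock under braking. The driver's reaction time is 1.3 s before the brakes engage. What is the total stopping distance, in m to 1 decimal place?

89 km/h ÷ 3.6 = 24.7222 m/s.
a = μg = 0.42 × 9.8 = 4.116 m/s².
Reaction distance = v·t_r = 24.7222 × 1.3 = 32.139 m.
Braking distance = v²/(2a) = 24.7222² / (2 × 4.116) = 611.187 / 8.232 = 74.245 m.
Total = 32.139 + 74.245 = 106.384 m.

Total stopping distance ≈ 106.4 m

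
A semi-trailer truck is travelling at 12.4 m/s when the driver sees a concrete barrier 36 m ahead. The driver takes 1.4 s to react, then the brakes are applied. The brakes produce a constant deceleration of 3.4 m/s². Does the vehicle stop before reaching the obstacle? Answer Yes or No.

Reaction distance = 12.4000 × 1.4 = 17.360 m.
Braking distance = v²/(2a) = 153.760 / 6.800 = 22.612 m.
Total stopping distance = 17.360 + 22.612 = 39.972 m, vs 36 m available — it cannot stop in time and overshoots by 39.972 − 36 = 3.972 m.

No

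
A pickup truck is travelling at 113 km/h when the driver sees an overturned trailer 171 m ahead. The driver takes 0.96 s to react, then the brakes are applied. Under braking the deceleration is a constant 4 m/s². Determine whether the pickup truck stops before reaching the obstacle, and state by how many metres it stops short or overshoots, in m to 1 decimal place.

Yes — it stops 17.7 m short of the obstacle

113 km/h ÷ 3.6 = 31.3889 m/s.
Reaction distance = 31.3889 × 0.96 = 30.133 m.
Braking distance = v²/(2a) = 985.263 / 8.000 = 123.158 m.
Total stopping distance = 30.133 + 123.158 = 153.291 m, vs 171 m available — it stops with 171 − 153.291 = 17.709 m to spare.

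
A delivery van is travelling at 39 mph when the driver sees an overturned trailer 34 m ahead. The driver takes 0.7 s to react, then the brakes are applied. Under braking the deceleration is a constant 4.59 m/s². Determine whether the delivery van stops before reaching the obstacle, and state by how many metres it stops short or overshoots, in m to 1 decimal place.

39 mph × 0.44704 = 17.4346 m/s.
Reaction distance = 17.4346 × 0.7 = 12.204 m.
Braking distance = v²/(2a) = 303.965 / 9.180 = 33.112 m.
Total stopping distance = 12.204 + 33.112 = 45.316 m, vs 34 m available — it cannot stop in time and overshoots by 45.316 − 34 = 11.316 m.

No — it overshoots by 11.3 m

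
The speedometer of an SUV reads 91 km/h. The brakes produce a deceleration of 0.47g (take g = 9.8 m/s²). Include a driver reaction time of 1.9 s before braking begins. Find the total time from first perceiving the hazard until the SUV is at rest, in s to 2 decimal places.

91 km/h ÷ 3.6 = 25.2778 m/s.
a = 0.47 × 9.8 = 4.606 m/s².
Braking time = v/a = 25.2778 / 4.606 = 5.488 s.
Total = 1.9 + 5.488 = 7.388 s.

Total time ≈ 7.39 s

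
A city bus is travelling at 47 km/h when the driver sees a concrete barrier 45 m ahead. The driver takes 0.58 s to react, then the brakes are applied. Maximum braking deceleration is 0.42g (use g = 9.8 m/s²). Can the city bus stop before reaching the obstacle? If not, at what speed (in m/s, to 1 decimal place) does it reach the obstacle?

Yes — it stops about 16.7 m short of the obstacle, so it never reaches it

47 km/h ÷ 3.6 = 13.0556 m/s.
a = 0.42 × 9.8 = 4.116 m/s².
Reaction distance = 13.0556 × 0.58 = 7.572 m.
Braking distance = v²/(2a) = 170.449 / 8.232 = 20.706 m.
Total stopping distance = 7.572 + 20.706 = 28.278 m, vs 45 m available — it stops with 45 − 28.278 = 16.722 m to spare.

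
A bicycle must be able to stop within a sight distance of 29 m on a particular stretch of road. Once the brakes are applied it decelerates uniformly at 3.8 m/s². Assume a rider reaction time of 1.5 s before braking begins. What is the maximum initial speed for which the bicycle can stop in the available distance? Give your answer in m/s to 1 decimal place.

Maximum speed ≈ 10.2 m/s

Stopping distance: v·t_r + v²/(2a) = 29 with t_r = 1.5 s and a = 3.800 m/s².
So v² + 11.400 v − 220.40 = 0.
Positive root: v = −a·t_r + √((a·t_r)² + 2a·d) = −5.700 + √(32.490 + 220.40) = 10.2025 m/s.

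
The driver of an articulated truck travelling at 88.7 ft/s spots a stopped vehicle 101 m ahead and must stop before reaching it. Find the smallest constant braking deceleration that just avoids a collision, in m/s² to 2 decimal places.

88.7 ft/s × 0.3048 = 27.0358 m/s.
v² = 2a·d ⇒ a = v²/(2d) = 27.0358² / (2 × 101.000) = 730.934 / 202.000 = 3.6185 m/s².

Required deceleration ≈ 3.62 m/s²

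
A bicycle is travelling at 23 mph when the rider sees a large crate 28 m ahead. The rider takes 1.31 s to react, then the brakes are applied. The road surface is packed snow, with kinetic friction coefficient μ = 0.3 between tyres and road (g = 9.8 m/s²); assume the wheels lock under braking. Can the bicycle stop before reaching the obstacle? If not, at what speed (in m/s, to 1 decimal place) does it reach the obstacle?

No — it strikes the obstacle at 4.5 m/s

23 mph × 0.44704 = 10.2819 m/s.
a = μg = 0.3 × 9.8 = 2.940 m/s².
Reaction distance = 10.2819 × 1.31 = 13.469 m.
Braking distance needed to stop: v²/(2a) = 105.717 / 5.880 = 17.979 m, so total needed = 13.469 + 17.979 = 31.448 m > 28 m — it cannot stop.
Distance remaining when braking begins: 28 − 13.469 = 14.531 m.
v² = v₀² − 2a·d = 105.717 − 2 × 2.940 × 14.531 = 20.275 m²/s².
v = √20.275 = 4.503 m/s.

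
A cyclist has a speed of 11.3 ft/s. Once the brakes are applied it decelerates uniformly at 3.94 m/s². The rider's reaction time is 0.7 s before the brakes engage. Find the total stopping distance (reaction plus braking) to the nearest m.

11.3 ft/s × 0.3048 = 3.4442 m/s.
Reaction distance = v·t_r = 3.4442 × 0.7 = 2.411 m.
Braking distance = v²/(2a) = 3.4442² / (2 × 3.940) = 11.863 / 7.880 = 1.505 m.
Total = 2.411 + 1.505 = 3.916 m.

Total stopping distance ≈ 4 m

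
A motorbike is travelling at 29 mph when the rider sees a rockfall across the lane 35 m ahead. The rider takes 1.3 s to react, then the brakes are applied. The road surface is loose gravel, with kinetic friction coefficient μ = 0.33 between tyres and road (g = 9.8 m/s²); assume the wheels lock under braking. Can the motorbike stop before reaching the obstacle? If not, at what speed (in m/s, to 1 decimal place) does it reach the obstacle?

No — it strikes the obstacle at 7.1 m/s

29 mph × 0.44704 = 12.9642 m/s.
a = μg = 0.33 × 9.8 = 3.234 m/s².
Reaction distance = 12.9642 × 1.3 = 16.853 m.
Braking distance needed to stop: v²/(2a) = 168.070 / 6.468 = 25.985 m, so total needed = 16.853 + 25.985 = 42.838 m > 35 m — it cannot stop.
Distance remaining when braking begins: 35 − 16.853 = 18.147 m.
v² = v₀² − 2a·d = 168.070 − 2 × 3.234 × 18.147 = 50.695 m²/s².
v = √50.695 = 7.120 m/s.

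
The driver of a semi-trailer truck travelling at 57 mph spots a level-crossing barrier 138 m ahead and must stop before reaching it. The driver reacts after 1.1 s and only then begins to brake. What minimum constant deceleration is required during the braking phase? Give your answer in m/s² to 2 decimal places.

Required deceleration ≈ 2.95 m/s²

57 mph × 0.44704 = 25.4813 m/s.
Distance covered during reaction = 25.4813 × 1.1 = 28.029 m.
Distance available for braking: 138 − 28.029 = 109.971 m.
v² = 2a·d ⇒ a = v²/(2d) = 25.4813² / (2 × 109.971) = 649.297 / 219.942 = 2.9521 m/s².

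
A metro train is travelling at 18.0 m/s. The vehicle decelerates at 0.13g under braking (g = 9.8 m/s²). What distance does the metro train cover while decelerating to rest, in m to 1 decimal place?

Braking distance ≈ 127.2 m

a = 0.13 × 9.8 = 1.274 m/s².
Braking distance = v²/(2a) = 18.0000² / (2 × 1.274) = 324.000 / 2.548 = 127.159 m.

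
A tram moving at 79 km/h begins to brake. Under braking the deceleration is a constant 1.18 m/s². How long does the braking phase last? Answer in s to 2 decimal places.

79 km/h ÷ 3.6 = 21.9444 m/s.
Braking time = v/a = 21.9444 / 1.180 = 18.597 s.

Braking time ≈ 18.60 s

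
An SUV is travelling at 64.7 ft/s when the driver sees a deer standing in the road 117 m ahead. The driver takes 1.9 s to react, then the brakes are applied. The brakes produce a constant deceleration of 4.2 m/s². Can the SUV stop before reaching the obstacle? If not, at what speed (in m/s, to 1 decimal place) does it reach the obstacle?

Yes — it stops about 33.2 m short of the obstacle, so it never reaches it

64.7 ft/s × 0.3048 = 19.7206 m/s.
Reaction distance = 19.7206 × 1.9 = 37.469 m.
Braking distance = v²/(2a) = 388.902 / 8.400 = 46.298 m.
Total stopping distance = 37.469 + 46.298 = 83.767 m, vs 117 m available — it stops with 117 − 83.767 = 33.233 m to spare.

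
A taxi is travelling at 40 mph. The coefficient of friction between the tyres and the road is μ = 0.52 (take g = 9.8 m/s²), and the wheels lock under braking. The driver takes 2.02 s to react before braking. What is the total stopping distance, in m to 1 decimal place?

Total stopping distance ≈ 67.5 m

40 mph × 0.44704 = 17.8816 m/s.
a = μg = 0.52 × 9.8 = 5.096 m/s².
Reaction distance = v·t_r = 17.8816 × 2.02 = 36.121 m.
Braking distance = v²/(2a) = 17.8816² / (2 × 5.096) = 319.752 / 10.192 = 31.373 m.
Total = 36.121 + 31.373 = 67.494 m.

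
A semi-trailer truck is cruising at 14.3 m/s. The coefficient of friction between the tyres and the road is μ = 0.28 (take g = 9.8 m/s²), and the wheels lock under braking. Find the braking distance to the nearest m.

Braking distance ≈ 37 m

a = μg = 0.28 × 9.8 = 2.744 m/s².
Braking distance = v²/(2a) = 14.3000² / (2 × 2.744) = 204.490 / 5.488 = 37.261 m.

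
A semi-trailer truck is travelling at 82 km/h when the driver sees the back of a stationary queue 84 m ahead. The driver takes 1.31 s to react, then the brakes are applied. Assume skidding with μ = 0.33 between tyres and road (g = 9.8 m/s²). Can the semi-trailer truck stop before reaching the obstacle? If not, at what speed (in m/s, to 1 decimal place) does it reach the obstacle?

82 km/h ÷ 3.6 = 22.7778 m/s.
a = μg = 0.33 × 9.8 = 3.234 m/s².
Reaction distance = 22.7778 × 1.31 = 29.839 m.
Braking distance needed to stop: v²/(2a) = 518.828 / 6.468 = 80.215 m, so total needed = 29.839 + 80.215 = 110.054 m > 84 m — it cannot stop.
Distance remaining when braking begins: 84 − 29.839 = 54.161 m.
v² = v₀² − 2a·d = 518.828 − 2 × 3.234 × 54.161 = 168.515 m²/s².
v = √168.515 = 12.981 m/s.

No — it strikes the obstacle at 13.0 m/s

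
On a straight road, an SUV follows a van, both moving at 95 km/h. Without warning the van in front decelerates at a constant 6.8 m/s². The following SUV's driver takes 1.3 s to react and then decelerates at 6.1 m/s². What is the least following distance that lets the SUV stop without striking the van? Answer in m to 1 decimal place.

Minimum gap ≈ 40.2 m

95 km/h ÷ 3.6 = 26.3889 m/s.
Leader travels v²/(2a_L) = 696.374 / 13.600 = 51.204 m before stopping.
Follower covers v·t_r = 26.3889 × 1.3 = 34.306 m while reacting, then v²/(2a_F) = 696.374 / 12.200 = 57.080 m while braking, for a total of 34.306 + 57.080 = 91.386 m.
Since a_F ≤ a_L and the follower starts braking later, the follower is never slower than the leader, so the closest approach is when both have stopped.
Minimum gap = 91.386 − 51.204 = 40.182 m.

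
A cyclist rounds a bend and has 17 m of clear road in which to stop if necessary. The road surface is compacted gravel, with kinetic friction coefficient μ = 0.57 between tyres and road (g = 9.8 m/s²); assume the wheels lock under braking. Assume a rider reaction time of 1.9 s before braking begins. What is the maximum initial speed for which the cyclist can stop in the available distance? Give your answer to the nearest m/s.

Maximum speed ≈ 7 m/s

a = μg = 0.57 × 9.8 = 5.586 m/s².
Stopping distance: v·t_r + v²/(2a) = 17 with t_r = 1.9 s and a = 5.586 m/s².
So v² + 21.227 v − 189.92 = 0.
Positive root: v = −a·t_r + √((a·t_r)² + 2a·d) = −10.613 + √(112.636 + 189.92) = 6.7811 m/s.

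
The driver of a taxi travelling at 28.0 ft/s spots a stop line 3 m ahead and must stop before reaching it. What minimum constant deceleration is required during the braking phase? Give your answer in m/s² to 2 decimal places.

Required deceleration ≈ 12.14 m/s²

28 ft/s × 0.3048 = 8.5344 m/s.
v² = 2a·d ⇒ a = v²/(2d) = 8.5344² / (2 × 3.000) = 72.836 / 6.000 = 12.1393 m/s².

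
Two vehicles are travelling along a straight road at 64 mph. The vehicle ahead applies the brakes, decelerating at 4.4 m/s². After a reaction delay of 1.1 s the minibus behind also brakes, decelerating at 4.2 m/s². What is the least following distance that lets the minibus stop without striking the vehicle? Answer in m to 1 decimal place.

64 mph × 0.44704 = 28.6106 m/s.
Leader travels v²/(2a_L) = 818.566 / 8.800 = 93.019 m before stopping.
Follower covers v·t_r = 28.6106 × 1.1 = 31.472 m while reacting, then v²/(2a_F) = 818.566 / 8.400 = 97.448 m while braking, for a total of 31.472 + 97.448 = 128.920 m.
Since a_F ≤ a_L and the follower starts braking later, the follower is never slower than the leader, so the closest approach is when both have stopped.
Minimum gap = 128.920 − 93.019 = 35.901 m.

Minimum gap ≈ 35.9 m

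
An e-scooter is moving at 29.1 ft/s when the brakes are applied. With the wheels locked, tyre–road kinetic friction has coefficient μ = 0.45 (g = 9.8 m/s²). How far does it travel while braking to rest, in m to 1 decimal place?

29.1 ft/s × 0.3048 = 8.8697 m/s.
a = μg = 0.45 × 9.8 = 4.410 m/s².
Braking distance = v²/(2a) = 8.8697² / (2 × 4.410) = 78.672 / 8.820 = 8.920 m.

Braking distance ≈ 8.9 m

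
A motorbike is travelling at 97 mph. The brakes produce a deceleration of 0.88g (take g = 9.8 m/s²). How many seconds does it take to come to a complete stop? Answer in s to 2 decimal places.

Braking time ≈ 5.03 s

97 mph × 0.44704 = 43.3629 m/s.
a = 0.88 × 9.8 = 8.624 m/s².
Braking time = v/a = 43.3629 / 8.624 = 5.028 s.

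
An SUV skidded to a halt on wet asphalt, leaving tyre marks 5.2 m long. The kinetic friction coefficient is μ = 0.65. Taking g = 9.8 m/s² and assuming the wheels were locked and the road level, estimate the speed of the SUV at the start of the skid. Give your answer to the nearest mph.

Initial speed ≈ 18 mph

Deceleration a = μg = 0.65 × 9.8 = 6.370 m/s².
v = √(2a·d) = √(2 × 6.370 × 5.2) = √66.248 = 8.1393 m/s.
= 8.1393 ÷ 0.44704 = 18.207 mph.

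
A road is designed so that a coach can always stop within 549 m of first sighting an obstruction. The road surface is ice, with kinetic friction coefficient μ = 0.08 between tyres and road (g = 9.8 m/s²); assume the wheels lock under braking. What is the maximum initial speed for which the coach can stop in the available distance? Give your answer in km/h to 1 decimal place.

Maximum speed ≈ 105.6 km/h

a = μg = 0.08 × 9.8 = 0.784 m/s².
v²/(2a) = d ⇒ v = √(2 × 0.784 × 549) = √860.83 = 29.3399 m/s.
29.3399 m/s × 3.6 = 105.624 km/h.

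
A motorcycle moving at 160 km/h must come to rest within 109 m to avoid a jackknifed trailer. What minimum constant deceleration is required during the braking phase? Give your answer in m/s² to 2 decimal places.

160 km/h ÷ 3.6 = 44.4444 m/s.
v² = 2a·d ⇒ a = v²/(2d) = 44.4444² / (2 × 109.000) = 1975.305 / 218.000 = 9.0610 m/s².

Required deceleration ≈ 9.06 m/s²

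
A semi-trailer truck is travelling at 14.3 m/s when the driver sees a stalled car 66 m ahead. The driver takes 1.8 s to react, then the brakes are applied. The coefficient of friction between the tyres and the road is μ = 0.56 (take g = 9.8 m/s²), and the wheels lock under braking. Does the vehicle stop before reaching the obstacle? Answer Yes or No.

a = μg = 0.56 × 9.8 = 5.488 m/s².
Reaction distance = 14.3000 × 1.8 = 25.740 m.
Braking distance = v²/(2a) = 204.490 / 10.976 = 18.631 m.
Total stopping distance = 25.740 + 18.631 = 44.371 m, vs 66 m available — it stops with 66 − 44.371 = 21.629 m to spare.

Yes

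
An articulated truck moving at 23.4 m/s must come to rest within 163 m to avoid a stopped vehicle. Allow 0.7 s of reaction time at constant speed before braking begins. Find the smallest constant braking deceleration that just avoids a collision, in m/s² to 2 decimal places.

Required deceleration ≈ 1.87 m/s²

Distance covered during reaction = 23.4000 × 0.7 = 16.380 m.
Distance available for braking: 163 − 16.380 = 146.620 m.
v² = 2a·d ⇒ a = v²/(2d) = 23.4000² / (2 × 146.620) = 547.560 / 293.240 = 1.8673 m/s².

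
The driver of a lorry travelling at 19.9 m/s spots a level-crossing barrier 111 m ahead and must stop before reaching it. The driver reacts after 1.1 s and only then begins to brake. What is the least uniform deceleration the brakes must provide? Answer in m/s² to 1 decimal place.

Required deceleration ≈ 2.2 m/s²

Distance covered during reaction = 19.9000 × 1.1 = 21.890 m.
Distance available for braking: 111 − 21.890 = 89.110 m.
v² = 2a·d ⇒ a = v²/(2d) = 19.9000² / (2 × 89.110) = 396.010 / 178.220 = 2.2220 m/s².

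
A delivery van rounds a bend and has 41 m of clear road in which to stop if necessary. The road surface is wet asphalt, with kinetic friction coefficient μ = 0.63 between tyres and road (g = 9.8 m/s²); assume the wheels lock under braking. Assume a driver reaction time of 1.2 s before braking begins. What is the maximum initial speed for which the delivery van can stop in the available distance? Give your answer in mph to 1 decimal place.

Maximum speed ≈ 36.4 mph

a = μg = 0.63 × 9.8 = 6.174 m/s².
Stopping distance: v·t_r + v²/(2a) = 41 with t_r = 1.2 s and a = 6.174 m/s².
So v² + 14.818 v − 506.27 = 0.
Positive root: v = −a·t_r + √((a·t_r)² + 2a·d) = −7.409 + √(54.893 + 506.27) = 16.2799 m/s.
16.2799 m/s ÷ 0.44704 = 36.417 mph.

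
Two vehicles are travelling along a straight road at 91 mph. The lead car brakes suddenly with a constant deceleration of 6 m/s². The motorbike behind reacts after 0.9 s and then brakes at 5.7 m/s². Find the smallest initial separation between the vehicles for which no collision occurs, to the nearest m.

91 mph × 0.44704 = 40.6806 m/s.
Leader travels v²/(2a_L) = 1654.911 / 12.000 = 137.909 m before stopping.
Follower covers v·t_r = 40.6806 × 0.9 = 36.613 m while reacting, then v²/(2a_F) = 1654.911 / 11.400 = 145.168 m while braking, for a total of 36.613 + 145.168 = 181.781 m.
Since a_F ≤ a_L and the follower starts braking later, the follower is never slower than the leader, so the closest approach is when both have stopped.
Minimum gap = 181.781 − 137.909 = 43.872 m.

Minimum gap ≈ 44 m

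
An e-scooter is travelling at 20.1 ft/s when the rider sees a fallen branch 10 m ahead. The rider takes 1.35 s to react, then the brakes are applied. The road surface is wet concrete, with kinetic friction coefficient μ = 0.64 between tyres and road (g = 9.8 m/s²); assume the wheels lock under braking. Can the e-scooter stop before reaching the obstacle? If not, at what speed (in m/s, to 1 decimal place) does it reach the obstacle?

20.1 ft/s × 0.3048 = 6.1265 m/s.
a = μg = 0.64 × 9.8 = 6.272 m/s².
Reaction distance = 6.1265 × 1.35 = 8.271 m.
Braking distance needed to stop: v²/(2a) = 37.534 / 12.544 = 2.992 m, so total needed = 8.271 + 2.992 = 11.263 m > 10 m — it cannot stop.
Distance remaining when braking begins: 10 − 8.271 = 1.729 m.
v² = v₀² − 2a·d = 37.534 − 2 × 6.272 × 1.729 = 15.845 m²/s².
v = √15.845 = 3.981 m/s.

No — it strikes the obstacle at 4.0 m/s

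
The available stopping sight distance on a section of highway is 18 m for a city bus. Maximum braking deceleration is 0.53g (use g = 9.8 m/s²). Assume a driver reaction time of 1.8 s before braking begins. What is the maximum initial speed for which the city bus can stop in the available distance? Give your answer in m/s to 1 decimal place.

a = 0.53 × 9.8 = 5.194 m/s².
Stopping distance: v·t_r + v²/(2a) = 18 with t_r = 1.8 s and a = 5.194 m/s².
So v² + 18.698 v − 186.98 = 0.
Positive root: v = −a·t_r + √((a·t_r)² + 2a·d) = −9.349 + √(87.404 + 186.98) = 7.2155 m/s.

Maximum speed ≈ 7.2 m/s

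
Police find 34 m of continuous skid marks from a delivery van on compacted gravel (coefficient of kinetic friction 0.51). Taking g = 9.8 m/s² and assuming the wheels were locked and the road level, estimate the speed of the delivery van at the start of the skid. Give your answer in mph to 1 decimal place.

Deceleration a = μg = 0.51 × 9.8 = 4.998 m/s².
v = √(2a·d) = √(2 × 4.998 × 34) = √339.864 = 18.4354 m/s.
= 18.4354 ÷ 0.44704 = 41.239 mph.

Initial speed ≈ 41.2 mph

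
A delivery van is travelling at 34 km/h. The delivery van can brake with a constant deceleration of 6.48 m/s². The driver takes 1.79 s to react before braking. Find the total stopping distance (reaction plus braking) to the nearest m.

Total stopping distance ≈ 24 m

34 km/h ÷ 3.6 = 9.4444 m/s.
Reaction distance = v·t_r = 9.4444 × 1.79 = 16.905 m.
Braking distance = v²/(2a) = 9.4444² / (2 × 6.480) = 89.197 / 12.960 = 6.882 m.
Total = 16.905 + 6.882 = 23.787 m.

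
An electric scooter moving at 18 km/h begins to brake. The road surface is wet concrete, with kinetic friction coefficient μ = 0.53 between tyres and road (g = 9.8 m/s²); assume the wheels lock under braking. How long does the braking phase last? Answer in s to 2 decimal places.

Braking time ≈ 0.96 s

18 km/h ÷ 3.6 = 5.0000 m/s.
a = μg = 0.53 × 9.8 = 5.194 m/s².
Braking time = v/a = 5.0000 / 5.194 = 0.963 s.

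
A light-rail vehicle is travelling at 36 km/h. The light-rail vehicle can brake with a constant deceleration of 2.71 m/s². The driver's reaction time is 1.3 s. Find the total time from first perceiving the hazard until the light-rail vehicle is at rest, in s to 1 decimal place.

Total time ≈ 5.0 s

36 km/h ÷ 3.6 = 10.0000 m/s.
Braking time = v/a = 10.0000 / 2.710 = 3.690 s.
Total = 1.3 + 3.690 = 4.990 s.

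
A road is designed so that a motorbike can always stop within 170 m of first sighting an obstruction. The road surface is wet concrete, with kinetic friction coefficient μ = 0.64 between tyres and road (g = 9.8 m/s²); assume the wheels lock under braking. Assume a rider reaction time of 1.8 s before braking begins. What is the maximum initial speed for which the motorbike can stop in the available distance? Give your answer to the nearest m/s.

a = μg = 0.64 × 9.8 = 6.272 m/s².
Stopping distance: v·t_r + v²/(2a) = 170 with t_r = 1.8 s and a = 6.272 m/s².
So v² + 22.579 v − 2132.48 = 0.
Positive root: v = −a·t_r + √((a·t_r)² + 2a·d) = −11.290 + √(127.464 + 2132.48) = 36.2489 m/s.

Maximum speed ≈ 36 m/s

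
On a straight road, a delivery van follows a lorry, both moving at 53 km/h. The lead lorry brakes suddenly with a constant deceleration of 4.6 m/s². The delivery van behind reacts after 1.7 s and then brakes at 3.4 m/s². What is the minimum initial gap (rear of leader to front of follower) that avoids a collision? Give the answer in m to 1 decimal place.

Minimum gap ≈ 33.3 m

53 km/h ÷ 3.6 = 14.7222 m/s.
Leader travels v²/(2a_L) = 216.743 / 9.200 = 23.559 m before stopping.
Follower covers v·t_r = 14.7222 × 1.7 = 25.028 m while reacting, then v²/(2a_F) = 216.743 / 6.800 = 31.874 m while braking, for a total of 25.028 + 31.874 = 56.902 m.
Since a_F ≤ a_L and the follower starts braking later, the follower is never slower than the leader, so the closest approach is when both have stopped.
Minimum gap = 56.902 − 23.559 = 33.343 m.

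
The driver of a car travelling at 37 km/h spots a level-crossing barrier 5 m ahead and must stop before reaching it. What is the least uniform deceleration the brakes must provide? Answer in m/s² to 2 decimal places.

37 km/h ÷ 3.6 = 10.2778 m/s.
v² = 2a·d ⇒ a = v²/(2d) = 10.2778² / (2 × 5.000) = 105.633 / 10.000 = 10.5633 m/s².

Required deceleration ≈ 10.56 m/s²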